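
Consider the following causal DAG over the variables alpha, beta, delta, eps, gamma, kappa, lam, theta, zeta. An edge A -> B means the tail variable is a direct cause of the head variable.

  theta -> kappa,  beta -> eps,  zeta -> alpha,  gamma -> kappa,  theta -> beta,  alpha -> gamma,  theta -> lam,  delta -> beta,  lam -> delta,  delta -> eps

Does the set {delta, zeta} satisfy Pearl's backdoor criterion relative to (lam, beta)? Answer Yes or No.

No

Backdoor paths from lam to beta (paths whose first edge points into lam):
  P1: lam <- theta -> beta
Condition 1 (no descendant of lam in the set): FAILS — delta is a descendant of lam.
Condition 2 (every backdoor path blocked by {delta, zeta}):
  P1: open — no interior node is in the conditioning set.
{delta, zeta} does not satisfy the backdoor criterion.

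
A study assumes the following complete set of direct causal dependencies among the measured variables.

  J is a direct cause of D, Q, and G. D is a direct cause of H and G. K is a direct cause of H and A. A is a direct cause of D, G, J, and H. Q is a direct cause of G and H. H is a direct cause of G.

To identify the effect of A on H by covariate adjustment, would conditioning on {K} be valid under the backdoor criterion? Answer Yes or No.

Yes

Backdoor paths from A to H (paths whose first edge points into A):
  P1: A <- K -> H
Condition 1 (no descendant of A in the set): holds — descendants of A are {D, G, H, J, Q}; none are in {K}.
Condition 2 (every backdoor path blocked by {K}):
  P1: blocked at fork node K ∈ conditioning set.
{K} satisfies the backdoor criterion.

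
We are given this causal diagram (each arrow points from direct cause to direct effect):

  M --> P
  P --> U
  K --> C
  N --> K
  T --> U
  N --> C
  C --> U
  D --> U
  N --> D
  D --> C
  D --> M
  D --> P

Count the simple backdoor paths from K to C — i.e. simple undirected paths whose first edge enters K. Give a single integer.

5

A backdoor path from K to C is any simple undirected path whose first edge points into K (i.e. leaves K via a parent).
Parents of K: {N}.
Enumerating:
  P1: K <- N -> D -> M -> P -> U <- C
  P2: K <- N -> D -> C
  P3: K <- N -> D -> P -> U <- C
  P4: K <- N -> D -> U <- C
  P5: K <- N -> C
That exhausts the simple backdoor paths. Count: 5.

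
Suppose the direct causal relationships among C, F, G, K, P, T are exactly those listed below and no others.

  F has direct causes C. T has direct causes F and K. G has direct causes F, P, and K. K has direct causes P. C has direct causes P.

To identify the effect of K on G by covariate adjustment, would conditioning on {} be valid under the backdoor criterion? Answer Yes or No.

No

Backdoor paths from K to G (paths whose first edge points into K):
  P1: K <- P -> C -> F -> G
  P2: K <- P -> G
Condition 1 (no descendant of K in the set): holds — descendants of K are {G, T}; none are in {}.
Condition 2 (every backdoor path blocked by {}):
  P1: open — no interior node is in the conditioning set.
  P2: open — no interior node is in the conditioning set.
{} does not satisfy the backdoor criterion.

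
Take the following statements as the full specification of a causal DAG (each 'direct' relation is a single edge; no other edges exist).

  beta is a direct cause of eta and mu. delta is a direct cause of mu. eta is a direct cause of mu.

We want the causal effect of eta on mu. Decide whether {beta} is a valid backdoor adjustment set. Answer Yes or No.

Yes

Backdoor paths from eta to mu (paths whose first edge points into eta):
  P1: eta <- beta -> mu
Condition 1 (no descendant of eta in the set): holds — descendants of eta are {mu}; none are in {beta}.
Condition 2 (every backdoor path blocked by {beta}):
  P1: blocked at fork node beta ∈ conditioning set.
{beta} satisfies the backdoor criterion.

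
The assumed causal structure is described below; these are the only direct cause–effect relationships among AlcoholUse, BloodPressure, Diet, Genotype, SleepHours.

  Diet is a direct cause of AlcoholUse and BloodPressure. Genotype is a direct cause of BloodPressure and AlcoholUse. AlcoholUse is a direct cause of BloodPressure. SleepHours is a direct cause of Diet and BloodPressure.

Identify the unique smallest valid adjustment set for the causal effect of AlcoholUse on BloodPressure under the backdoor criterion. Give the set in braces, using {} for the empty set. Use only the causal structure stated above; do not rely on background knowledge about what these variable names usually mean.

{Diet, Genotype}

Variables eligible for adjustment (non-descendants of AlcoholUse, excluding AlcoholUse and BloodPressure): {Diet, Genotype, SleepHours}.
Backdoor paths from AlcoholUse to BloodPressure:
  P1: AlcoholUse <- Genotype -> BloodPressure
  P2: AlcoholUse <- Diet <- SleepHours -> BloodPressure
  P3: AlcoholUse <- Diet -> BloodPressure
The empty set is not sufficient: P1 (AlcoholUse <- Genotype -> BloodPressure) has no collider blocking it and no conditioned non-collider, so it is open.
Try {Diet, Genotype}:
  P1: blocked at fork node Genotype ∈ conditioning set.
  P2: blocked at chain node Diet ∈ conditioning set.
  P3: blocked at fork node Diet ∈ conditioning set.
{Diet, Genotype} contains no descendant of AlcoholUse and blocks every backdoor path.
Every element of {Diet, Genotype} is needed (dropping Diet leaves P2 open; dropping Genotype leaves P1 open), so no proper subset is valid.
Among all size-2 subsets of the eligible variables, only {Diet, Genotype} blocks every backdoor path, so it is the unique smallest valid adjustment set.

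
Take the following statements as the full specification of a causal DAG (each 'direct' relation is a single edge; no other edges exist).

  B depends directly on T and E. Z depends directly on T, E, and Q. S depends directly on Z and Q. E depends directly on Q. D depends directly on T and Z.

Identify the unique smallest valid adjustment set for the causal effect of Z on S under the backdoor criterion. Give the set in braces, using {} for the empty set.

{Q}

Variables eligible for adjustment (non-descendants of Z, excluding Z and S): {B, E, Q, T}.
Backdoor paths from Z to S:
  P1: Z <- Q -> S
  P2: Z <- T -> B <- E <- Q -> S
  P3: Z <- E <- Q -> S
The empty set is not sufficient: P1 (Z <- Q -> S) has no collider blocking it and no conditioned non-collider, so it is open.
Try {Q}:
  P1: blocked at fork node Q ∈ conditioning set.
  P2: blocked at collider B (neither it nor any descendant is in the conditioning set).
  P3: blocked at fork node Q ∈ conditioning set.
{Q} contains no descendant of Z and blocks every backdoor path.
No other singleton works — e.g. {T} leaves P1 open — so {Q} is the unique smallest valid adjustment set.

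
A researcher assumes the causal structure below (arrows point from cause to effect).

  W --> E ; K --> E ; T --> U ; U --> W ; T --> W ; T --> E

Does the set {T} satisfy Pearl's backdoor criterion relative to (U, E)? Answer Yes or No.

Yes

Backdoor paths from U to E (paths whose first edge points into U):
  P1: U <- T -> W -> E
  P2: U <- T -> E
Condition 1 (no descendant of U in the set): holds — descendants of U are {E, W}; none are in {T}.
Condition 2 (every backdoor path blocked by {T}):
  P1: blocked at fork node T ∈ conditioning set.
  P2: blocked at fork node T ∈ conditioning set.
{T} satisfies the backdoor criterion.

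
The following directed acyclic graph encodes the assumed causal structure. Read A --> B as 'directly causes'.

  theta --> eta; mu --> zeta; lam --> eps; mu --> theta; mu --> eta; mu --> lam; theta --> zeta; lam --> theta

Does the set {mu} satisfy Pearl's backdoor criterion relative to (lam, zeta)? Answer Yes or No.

Backdoor paths from lam to zeta (paths whose first edge points into lam):
  P1: lam <- mu -> theta -> zeta
  P2: lam <- mu -> zeta
  P3: lam <- mu -> eta <- theta -> zeta
Condition 1 (no descendant of lam in the set): holds — descendants of lam are {eps, eta, theta, zeta}; none are in {mu}.
Condition 2 (every backdoor path blocked by {mu}):
  P1: blocked at fork node mu ∈ conditioning set.
  P2: blocked at fork node mu ∈ conditioning set.
  P3: blocked at fork node mu ∈ conditioning set.
{mu} satisfies the backdoor criterion.

Yes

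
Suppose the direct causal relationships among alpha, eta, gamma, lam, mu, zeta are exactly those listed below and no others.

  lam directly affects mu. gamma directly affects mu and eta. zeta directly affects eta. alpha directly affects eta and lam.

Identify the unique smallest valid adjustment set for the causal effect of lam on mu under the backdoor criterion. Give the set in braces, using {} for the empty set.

{}

Variables eligible for adjustment (non-descendants of lam, excluding lam and mu): {alpha, eta, gamma, zeta}.
Backdoor paths from lam to mu:
  P1: lam <- alpha -> eta <- gamma -> mu
Each backdoor path contains an unconditioned collider, so every path is already blocked with the empty conditioning set:
  P1: blocked at collider eta (neither it nor any descendant is in the conditioning set).
The empty set is therefore the unique smallest valid set.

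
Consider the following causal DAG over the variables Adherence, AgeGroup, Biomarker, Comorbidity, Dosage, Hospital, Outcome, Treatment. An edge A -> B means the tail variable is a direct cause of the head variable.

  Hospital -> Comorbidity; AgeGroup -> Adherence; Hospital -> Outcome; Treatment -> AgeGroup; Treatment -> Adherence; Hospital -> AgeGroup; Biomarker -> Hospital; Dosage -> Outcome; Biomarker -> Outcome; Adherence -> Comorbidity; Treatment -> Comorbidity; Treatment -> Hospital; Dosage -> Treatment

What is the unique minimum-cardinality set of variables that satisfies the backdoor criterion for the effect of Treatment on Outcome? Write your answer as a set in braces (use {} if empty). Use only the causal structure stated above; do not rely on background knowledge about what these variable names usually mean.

Variables eligible for adjustment (non-descendants of Treatment, excluding Treatment and Outcome): {Biomarker, Dosage}.
Backdoor paths from Treatment to Outcome:
  P1: Treatment <- Dosage -> Outcome
The empty set is not sufficient: P1 (Treatment <- Dosage -> Outcome) has no collider blocking it and no conditioned non-collider, so it is open.
Try {Dosage}:
  P1: blocked at fork node Dosage ∈ conditioning set.
{Dosage} contains no descendant of Treatment and blocks every backdoor path.
No other singleton works — e.g. {Biomarker} leaves P1 open — so {Dosage} is the unique smallest valid adjustment set.

{Dosage}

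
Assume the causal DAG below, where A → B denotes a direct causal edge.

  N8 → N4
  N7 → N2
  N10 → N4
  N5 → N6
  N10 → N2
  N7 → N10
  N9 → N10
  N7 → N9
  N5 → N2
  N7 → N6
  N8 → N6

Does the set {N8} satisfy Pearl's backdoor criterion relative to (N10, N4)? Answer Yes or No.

Backdoor paths from N10 to N4 (paths whose first edge points into N10):
  P1: N10 <- N7 -> N2 <- N5 -> N6 <- N8 -> N4
  P2: N10 <- N7 -> N6 <- N8 -> N4
  P3: N10 <- N9 <- N7 -> N2 <- N5 -> N6 <- N8 -> N4
  P4: N10 <- N9 <- N7 -> N6 <- N8 -> N4
Condition 1 (no descendant of N10 in the set): holds — descendants of N10 are {N2, N4}; none are in {N8}.
Condition 2 (every backdoor path blocked by {N8}):
  P1: blocked at collider N2 (neither it nor any descendant is in the conditioning set).
  P2: blocked at collider N6 (neither it nor any descendant is in the conditioning set).
  P3: blocked at collider N2 (neither it nor any descendant is in the conditioning set).
  P4: blocked at collider N6 (neither it nor any descendant is in the conditioning set).
{N8} satisfies the backdoor criterion.

Yes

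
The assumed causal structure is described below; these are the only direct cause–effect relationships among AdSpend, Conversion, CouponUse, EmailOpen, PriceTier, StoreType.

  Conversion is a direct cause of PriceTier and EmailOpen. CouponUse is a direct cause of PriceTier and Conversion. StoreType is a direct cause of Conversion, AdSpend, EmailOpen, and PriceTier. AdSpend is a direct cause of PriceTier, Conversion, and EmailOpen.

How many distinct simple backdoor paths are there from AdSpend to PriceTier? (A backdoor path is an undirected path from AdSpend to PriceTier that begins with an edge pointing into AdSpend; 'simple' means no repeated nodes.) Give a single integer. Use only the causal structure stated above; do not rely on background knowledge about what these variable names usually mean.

A backdoor path from AdSpend to PriceTier is any simple undirected path whose first edge points into AdSpend (i.e. leaves AdSpend via a parent).
Parents of AdSpend: {StoreType}.
Enumerating:
  P1: AdSpend <- StoreType -> Conversion <- CouponUse -> PriceTier
  P2: AdSpend <- StoreType -> Conversion -> PriceTier
  P3: AdSpend <- StoreType -> PriceTier
  P4: AdSpend <- StoreType -> EmailOpen <- Conversion <- CouponUse -> PriceTier
  P5: AdSpend <- StoreType -> EmailOpen <- Conversion -> PriceTier
That exhausts the simple backdoor paths. Count: 5.

5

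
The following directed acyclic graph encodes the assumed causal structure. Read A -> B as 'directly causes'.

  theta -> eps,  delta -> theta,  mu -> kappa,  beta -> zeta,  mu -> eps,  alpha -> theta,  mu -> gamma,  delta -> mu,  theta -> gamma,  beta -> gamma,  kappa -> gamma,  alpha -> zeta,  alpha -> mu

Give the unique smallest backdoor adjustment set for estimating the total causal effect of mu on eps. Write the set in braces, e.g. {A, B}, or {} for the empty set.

{theta}

Variables eligible for adjustment (non-descendants of mu, excluding mu and eps): {alpha, beta, delta, theta, zeta}.
Backdoor paths from mu to eps:
  P1: mu <- delta -> theta -> eps
  P2: mu <- alpha -> zeta <- beta -> gamma <- theta -> eps
  P3: mu <- alpha -> theta -> eps
The empty set is not sufficient: P1 (mu <- delta -> theta -> eps) has no collider blocking it and no conditioned non-collider, so it is open.
Try {theta}:
  P1: blocked at chain node theta ∈ conditioning set.
  P2: blocked at collider zeta (neither it nor any descendant is in the conditioning set).
  P3: blocked at chain node theta ∈ conditioning set.
{theta} contains no descendant of mu and blocks every backdoor path.
No other singleton works — e.g. {beta} leaves P1 open — so {theta} is the unique smallest valid adjustment set.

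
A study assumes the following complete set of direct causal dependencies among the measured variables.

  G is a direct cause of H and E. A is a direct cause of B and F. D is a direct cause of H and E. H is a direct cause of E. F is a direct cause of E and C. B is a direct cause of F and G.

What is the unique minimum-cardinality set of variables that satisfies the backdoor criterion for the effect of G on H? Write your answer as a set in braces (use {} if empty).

Variables eligible for adjustment (non-descendants of G, excluding G and H): {A, B, C, D, F}.
Backdoor paths from G to H:
  P1: G <- B <- A -> F -> E <- D -> H
  P2: G <- B <- A -> F -> E <- H
  P3: G <- B -> F -> E <- D -> H
  P4: G <- B -> F -> E <- H
Each backdoor path contains an unconditioned collider, so every path is already blocked with the empty conditioning set:
  P1: blocked at collider E (neither it nor any descendant is in the conditioning set).
  P2: blocked at collider E (neither it nor any descendant is in the conditioning set).
  P3: blocked at collider E (neither it nor any descendant is in the conditioning set).
  P4: blocked at collider E (neither it nor any descendant is in the conditioning set).
The empty set is therefore the unique smallest valid set.

{}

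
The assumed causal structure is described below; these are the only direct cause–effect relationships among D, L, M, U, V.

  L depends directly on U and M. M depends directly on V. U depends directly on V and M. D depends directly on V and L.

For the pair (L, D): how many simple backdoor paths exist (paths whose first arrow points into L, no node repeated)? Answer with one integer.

4

A backdoor path from L to D is any simple undirected path whose first edge points into L (i.e. leaves L via a parent).
Parents of L: {M, U}.
Enumerating:
  P1: L <- M <- V -> D
  P2: L <- M -> U <- V -> D
  P3: L <- U <- V -> D
  P4: L <- U <- M <- V -> D
That exhausts the simple backdoor paths. Count: 4.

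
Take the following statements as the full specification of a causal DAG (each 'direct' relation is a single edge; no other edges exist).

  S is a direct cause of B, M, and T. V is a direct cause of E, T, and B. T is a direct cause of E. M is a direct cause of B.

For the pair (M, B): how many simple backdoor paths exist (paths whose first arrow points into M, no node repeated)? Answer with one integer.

A backdoor path from M to B is any simple undirected path whose first edge points into M (i.e. leaves M via a parent).
Parents of M: {S}.
Enumerating:
  P1: M <- S -> B
  P2: M <- S -> T <- V -> B
  P3: M <- S -> T -> E <- V -> B
That exhausts the simple backdoor paths. Count: 3.

3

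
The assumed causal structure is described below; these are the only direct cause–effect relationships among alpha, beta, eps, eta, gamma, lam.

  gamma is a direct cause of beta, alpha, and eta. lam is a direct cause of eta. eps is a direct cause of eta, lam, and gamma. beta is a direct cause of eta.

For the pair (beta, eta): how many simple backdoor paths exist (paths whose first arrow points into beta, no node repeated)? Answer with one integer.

A backdoor path from beta to eta is any simple undirected path whose first edge points into beta (i.e. leaves beta via a parent).
Parents of beta: {gamma}.
Enumerating:
  P1: beta <- gamma <- eps -> lam -> eta
  P2: beta <- gamma <- eps -> eta
  P3: beta <- gamma -> eta
That exhausts the simple backdoor paths. Count: 3.

3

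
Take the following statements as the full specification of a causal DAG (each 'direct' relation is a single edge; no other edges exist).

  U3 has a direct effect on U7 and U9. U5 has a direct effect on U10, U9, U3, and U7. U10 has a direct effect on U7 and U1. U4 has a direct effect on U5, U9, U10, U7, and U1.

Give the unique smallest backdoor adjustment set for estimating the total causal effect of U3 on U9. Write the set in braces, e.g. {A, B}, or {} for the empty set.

{U5}

Variables eligible for adjustment (non-descendants of U3, excluding U3 and U9): {U1, U10, U4, U5}.
Backdoor paths from U3 to U9:
  P1: U3 <- U5 <- U4 -> U9
  P2: U3 <- U5 -> U10 <- U4 -> U9
  P3: U3 <- U5 -> U10 -> U7 <- U4 -> U9
  P4: U3 <- U5 -> U10 -> U1 <- U4 -> U9
  P5: U3 <- U5 -> U7 <- U4 -> U9
  P6: U3 <- U5 -> U7 <- U10 <- U4 -> U9
  P7: U3 <- U5 -> U7 <- U10 -> U1 <- U4 -> U9
  P8: U3 <- U5 -> U9
The empty set is not sufficient: P1 (U3 <- U5 <- U4 -> U9) has no collider blocking it and no conditioned non-collider, so it is open.
Try {U5}:
  P1: blocked at chain node U5 ∈ conditioning set.
  P2: blocked at fork node U5 ∈ conditioning set.
  P3: blocked at fork node U5 ∈ conditioning set.
  P4: blocked at fork node U5 ∈ conditioning set.
  P5: blocked at fork node U5 ∈ conditioning set.
  P6: blocked at fork node U5 ∈ conditioning set.
  P7: blocked at fork node U5 ∈ conditioning set.
  P8: blocked at fork node U5 ∈ conditioning set.
{U5} contains no descendant of U3 and blocks every backdoor path.
No other singleton works — e.g. {U4} leaves P8 open — so {U5} is the unique smallest valid adjustment set.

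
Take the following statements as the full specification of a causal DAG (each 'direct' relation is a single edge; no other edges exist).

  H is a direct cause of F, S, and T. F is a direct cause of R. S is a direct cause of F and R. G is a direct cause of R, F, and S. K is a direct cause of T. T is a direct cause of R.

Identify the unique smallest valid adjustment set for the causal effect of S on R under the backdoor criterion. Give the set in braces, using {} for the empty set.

Variables eligible for adjustment (non-descendants of S, excluding S and R): {G, H, K, T}.
Backdoor paths from S to R:
  P1: S <- G -> F <- H -> T -> R
  P2: S <- G -> F -> R
  P3: S <- G -> R
  P4: S <- H -> T -> R
  P5: S <- H -> F <- G -> R
  P6: S <- H -> F -> R
The empty set is not sufficient: P2 (S <- G -> F -> R) has no collider blocking it and no conditioned non-collider, so it is open.
Try {G, H}:
  P1: blocked at fork node G ∈ conditioning set.
  P2: blocked at fork node G ∈ conditioning set.
  P3: blocked at fork node G ∈ conditioning set.
  P4: blocked at fork node H ∈ conditioning set.
  P5: blocked at fork node H ∈ conditioning set.
  P6: blocked at fork node H ∈ conditioning set.
{G, H} contains no descendant of S and blocks every backdoor path.
Every element of {G, H} is needed (dropping G leaves P2 open; dropping H leaves P4 open), so no proper subset is valid.
Among all size-2 subsets of the eligible variables, only {G, H} blocks every backdoor path, so it is the unique smallest valid adjustment set.

{G, H}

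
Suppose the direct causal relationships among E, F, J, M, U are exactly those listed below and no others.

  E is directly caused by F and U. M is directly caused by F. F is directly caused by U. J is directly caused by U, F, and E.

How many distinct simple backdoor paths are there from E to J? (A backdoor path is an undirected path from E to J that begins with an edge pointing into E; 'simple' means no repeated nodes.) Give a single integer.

4

A backdoor path from E to J is any simple undirected path whose first edge points into E (i.e. leaves E via a parent).
Parents of E: {F, U}.
Enumerating:
  P1: E <- U -> F -> J
  P2: E <- U -> J
  P3: E <- F <- U -> J
  P4: E <- F -> J
That exhausts the simple backdoor paths. Count: 4.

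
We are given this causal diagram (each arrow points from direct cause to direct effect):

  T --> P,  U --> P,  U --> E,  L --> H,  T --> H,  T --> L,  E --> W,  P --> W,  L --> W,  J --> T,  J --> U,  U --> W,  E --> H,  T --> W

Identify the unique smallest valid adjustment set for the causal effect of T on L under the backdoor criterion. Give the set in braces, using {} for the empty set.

Variables eligible for adjustment (non-descendants of T, excluding T and L): {E, J, U}.
Backdoor paths from T to L:
  P1: T <- J -> U -> P -> W <- L
  P2: T <- J -> U -> P -> W <- E -> H <- L
  P3: T <- J -> U -> E -> W <- L
  P4: T <- J -> U -> E -> H <- L
  P5: T <- J -> U -> W <- L
  P6: T <- J -> U -> W <- E -> H <- L
Each backdoor path contains an unconditioned collider, so every path is already blocked with the empty conditioning set:
  P1: blocked at collider W (neither it nor any descendant is in the conditioning set).
  P2: blocked at collider W (neither it nor any descendant is in the conditioning set).
  P3: blocked at collider W (neither it nor any descendant is in the conditioning set).
  P4: blocked at collider H (neither it nor any descendant is in the conditioning set).
  P5: blocked at collider W (neither it nor any descendant is in the conditioning set).
  P6: blocked at collider W (neither it nor any descendant is in the conditioning set).
The empty set is therefore the unique smallest valid set.

{}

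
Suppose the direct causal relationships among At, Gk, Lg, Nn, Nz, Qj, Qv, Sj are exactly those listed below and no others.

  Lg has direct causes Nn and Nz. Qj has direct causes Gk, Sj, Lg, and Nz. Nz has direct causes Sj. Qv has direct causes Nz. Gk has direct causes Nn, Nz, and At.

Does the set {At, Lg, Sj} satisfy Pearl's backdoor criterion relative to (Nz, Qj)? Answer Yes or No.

No

Backdoor paths from Nz to Qj (paths whose first edge points into Nz):
  P1: Nz <- Sj -> Qj
Condition 1 (no descendant of Nz in the set): FAILS — Lg is a descendant of Nz.
Condition 2 (every backdoor path blocked by {At, Lg, Sj}):
  P1: blocked at fork node Sj ∈ conditioning set.
{At, Lg, Sj} does not satisfy the backdoor criterion.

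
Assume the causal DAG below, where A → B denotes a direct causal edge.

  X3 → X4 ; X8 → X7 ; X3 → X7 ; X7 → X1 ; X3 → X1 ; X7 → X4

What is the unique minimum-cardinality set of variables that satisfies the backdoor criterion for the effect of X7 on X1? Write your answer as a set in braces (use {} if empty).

Variables eligible for adjustment (non-descendants of X7, excluding X7 and X1): {X3, X8}.
Backdoor paths from X7 to X1:
  P1: X7 <- X3 -> X1
The empty set is not sufficient: P1 (X7 <- X3 -> X1) has no collider blocking it and no conditioned non-collider, so it is open.
Try {X3}:
  P1: blocked at fork node X3 ∈ conditioning set.
{X3} contains no descendant of X7 and blocks every backdoor path.
No other singleton works — e.g. {X8} leaves P1 open — so {X3} is the unique smallest valid adjustment set.

{X3}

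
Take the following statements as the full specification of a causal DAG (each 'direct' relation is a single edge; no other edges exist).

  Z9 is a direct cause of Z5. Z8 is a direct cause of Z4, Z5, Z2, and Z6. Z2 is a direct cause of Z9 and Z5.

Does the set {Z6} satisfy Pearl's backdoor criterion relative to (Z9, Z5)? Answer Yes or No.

Backdoor paths from Z9 to Z5 (paths whose first edge points into Z9):
  P1: Z9 <- Z2 <- Z8 -> Z5
  P2: Z9 <- Z2 -> Z5
Condition 1 (no descendant of Z9 in the set): holds — descendants of Z9 are {Z5}; none are in {Z6}.
Condition 2 (every backdoor path blocked by {Z6}):
  P1: open — no interior node is in the conditioning set.
  P2: open — no interior node is in the conditioning set.
{Z6} does not satisfy the backdoor criterion.

No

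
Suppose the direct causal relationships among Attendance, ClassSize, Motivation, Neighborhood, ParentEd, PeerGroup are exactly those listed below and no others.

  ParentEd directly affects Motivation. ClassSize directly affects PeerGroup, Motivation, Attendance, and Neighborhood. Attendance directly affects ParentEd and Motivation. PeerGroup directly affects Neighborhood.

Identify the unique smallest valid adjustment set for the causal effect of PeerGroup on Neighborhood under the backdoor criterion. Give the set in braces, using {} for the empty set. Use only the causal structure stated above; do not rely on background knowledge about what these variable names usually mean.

Variables eligible for adjustment (non-descendants of PeerGroup, excluding PeerGroup and Neighborhood): {Attendance, ClassSize, Motivation, ParentEd}.
Backdoor paths from PeerGroup to Neighborhood:
  P1: PeerGroup <- ClassSize -> Neighborhood
The empty set is not sufficient: P1 (PeerGroup <- ClassSize -> Neighborhood) has no collider blocking it and no conditioned non-collider, so it is open.
Try {ClassSize}:
  P1: blocked at fork node ClassSize ∈ conditioning set.
{ClassSize} contains no descendant of PeerGroup and blocks every backdoor path.
No other singleton works — e.g. {Attendance} leaves P1 open — so {ClassSize} is the unique smallest valid adjustment set.

{ClassSize}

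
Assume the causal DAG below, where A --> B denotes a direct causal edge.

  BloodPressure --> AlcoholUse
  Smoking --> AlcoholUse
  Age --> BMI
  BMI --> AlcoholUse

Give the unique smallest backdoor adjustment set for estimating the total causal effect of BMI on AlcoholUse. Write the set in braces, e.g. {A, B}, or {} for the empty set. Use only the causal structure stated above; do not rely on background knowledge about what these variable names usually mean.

Variables eligible for adjustment (non-descendants of BMI, excluding BMI and AlcoholUse): {Age, BloodPressure, Smoking}.
Backdoor paths from BMI to AlcoholUse:
  (none)
With no backdoor paths the empty set already satisfies the criterion, and it is trivially minimal.

{}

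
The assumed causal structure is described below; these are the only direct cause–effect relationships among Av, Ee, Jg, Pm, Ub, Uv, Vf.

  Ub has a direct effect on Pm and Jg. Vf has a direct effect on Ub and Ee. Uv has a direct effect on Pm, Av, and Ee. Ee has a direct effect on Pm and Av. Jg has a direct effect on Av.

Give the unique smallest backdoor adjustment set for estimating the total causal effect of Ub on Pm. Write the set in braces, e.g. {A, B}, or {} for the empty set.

Variables eligible for adjustment (non-descendants of Ub, excluding Ub and Pm): {Ee, Uv, Vf}.
Backdoor paths from Ub to Pm:
  P1: Ub <- Vf -> Ee <- Uv -> Pm
  P2: Ub <- Vf -> Ee -> Pm
  P3: Ub <- Vf -> Ee -> Av <- Uv -> Pm
The empty set is not sufficient: P2 (Ub <- Vf -> Ee -> Pm) has no collider blocking it and no conditioned non-collider, so it is open.
Try {Vf}:
  P1: blocked at fork node Vf ∈ conditioning set.
  P2: blocked at fork node Vf ∈ conditioning set.
  P3: blocked at fork node Vf ∈ conditioning set.
{Vf} contains no descendant of Ub and blocks every backdoor path.
No other singleton works — e.g. {Uv} leaves P2 open — so {Vf} is the unique smallest valid adjustment set.

{Vf}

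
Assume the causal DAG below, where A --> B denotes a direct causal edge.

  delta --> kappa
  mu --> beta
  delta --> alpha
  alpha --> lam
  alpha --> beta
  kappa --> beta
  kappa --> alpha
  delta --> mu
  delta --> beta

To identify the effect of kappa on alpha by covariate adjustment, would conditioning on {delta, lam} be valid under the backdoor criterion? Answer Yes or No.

Backdoor paths from kappa to alpha (paths whose first edge points into kappa):
  P1: kappa <- delta -> mu -> beta <- alpha
  P2: kappa <- delta -> alpha
  P3: kappa <- delta -> beta <- alpha
Condition 1 (no descendant of kappa in the set): FAILS — lam is a descendant of kappa.
Condition 2 (every backdoor path blocked by {delta, lam}):
  P1: blocked at fork node delta ∈ conditioning set.
  P2: blocked at fork node delta ∈ conditioning set.
  P3: blocked at fork node delta ∈ conditioning set.
{delta, lam} does not satisfy the backdoor criterion.

No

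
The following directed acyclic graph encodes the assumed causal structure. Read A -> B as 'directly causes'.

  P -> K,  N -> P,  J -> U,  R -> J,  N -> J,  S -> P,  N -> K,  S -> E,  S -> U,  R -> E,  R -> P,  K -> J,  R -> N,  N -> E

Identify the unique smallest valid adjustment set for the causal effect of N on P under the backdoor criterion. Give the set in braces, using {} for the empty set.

Variables eligible for adjustment (non-descendants of N, excluding N and P): {R, S}.
Backdoor paths from N to P:
  P1: N <- R -> P
  P2: N <- R -> J <- K <- P
  P3: N <- R -> J -> U <- S -> P
  P4: N <- R -> E <- S -> P
  P5: N <- R -> E <- S -> U <- J <- K <- P
The empty set is not sufficient: P1 (N <- R -> P) has no collider blocking it and no conditioned non-collider, so it is open.
Try {R}:
  P1: blocked at fork node R ∈ conditioning set.
  P2: blocked at fork node R ∈ conditioning set.
  P3: blocked at fork node R ∈ conditioning set.
  P4: blocked at fork node R ∈ conditioning set.
  P5: blocked at fork node R ∈ conditioning set.
{R} contains no descendant of N and blocks every backdoor path.
No other singleton works — e.g. {S} leaves P1 open — so {R} is the unique smallest valid adjustment set.

{R}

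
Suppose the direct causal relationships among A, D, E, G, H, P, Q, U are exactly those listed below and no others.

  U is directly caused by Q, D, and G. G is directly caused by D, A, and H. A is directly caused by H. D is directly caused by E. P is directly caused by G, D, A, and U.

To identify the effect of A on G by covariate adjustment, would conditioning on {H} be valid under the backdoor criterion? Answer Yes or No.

Backdoor paths from A to G (paths whose first edge points into A):
  P1: A <- H -> G
Condition 1 (no descendant of A in the set): holds — descendants of A are {G, P, U}; none are in {H}.
Condition 2 (every backdoor path blocked by {H}):
  P1: blocked at fork node H ∈ conditioning set.
{H} satisfies the backdoor criterion.

Yes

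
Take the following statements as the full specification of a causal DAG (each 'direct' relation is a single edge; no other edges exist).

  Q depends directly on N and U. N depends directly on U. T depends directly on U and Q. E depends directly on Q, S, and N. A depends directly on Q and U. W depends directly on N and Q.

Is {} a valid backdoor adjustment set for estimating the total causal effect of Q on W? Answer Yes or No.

Backdoor paths from Q to W (paths whose first edge points into Q):
  P1: Q <- U -> N -> W
  P2: Q <- N -> W
Condition 1 (no descendant of Q in the set): holds — descendants of Q are {A, E, T, W}; none are in {}.
Condition 2 (every backdoor path blocked by {}):
  P1: open — no interior node is in the conditioning set.
  P2: open — no interior node is in the conditioning set.
{} does not satisfy the backdoor criterion.

No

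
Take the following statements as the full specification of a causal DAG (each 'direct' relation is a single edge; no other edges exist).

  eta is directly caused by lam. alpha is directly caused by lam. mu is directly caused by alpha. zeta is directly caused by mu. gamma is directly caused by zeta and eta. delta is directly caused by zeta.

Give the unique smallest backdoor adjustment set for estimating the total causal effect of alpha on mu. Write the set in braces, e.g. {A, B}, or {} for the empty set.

Variables eligible for adjustment (non-descendants of alpha, excluding alpha and mu): {eta, lam}.
Backdoor paths from alpha to mu:
  P1: alpha <- lam -> eta -> gamma <- zeta <- mu
Each backdoor path contains an unconditioned collider, so every path is already blocked with the empty conditioning set:
  P1: blocked at collider gamma (neither it nor any descendant is in the conditioning set).
The empty set is therefore the unique smallest valid set.

{}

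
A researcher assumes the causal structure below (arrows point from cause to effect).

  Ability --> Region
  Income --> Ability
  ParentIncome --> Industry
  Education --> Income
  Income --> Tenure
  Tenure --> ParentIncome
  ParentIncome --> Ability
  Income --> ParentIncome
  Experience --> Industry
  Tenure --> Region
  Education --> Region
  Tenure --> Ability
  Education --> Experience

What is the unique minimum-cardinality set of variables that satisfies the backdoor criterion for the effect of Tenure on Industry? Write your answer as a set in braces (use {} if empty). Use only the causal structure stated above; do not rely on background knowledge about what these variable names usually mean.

{Income}

Variables eligible for adjustment (non-descendants of Tenure, excluding Tenure and Industry): {Education, Experience, Income}.
Backdoor paths from Tenure to Industry:
  P1: Tenure <- Income <- Education -> Region <- Ability <- ParentIncome -> Industry
  P2: Tenure <- Income <- Education -> Experience -> Industry
  P3: Tenure <- Income -> ParentIncome -> Ability -> Region <- Education -> Experience -> Industry
  P4: Tenure <- Income -> ParentIncome -> Industry
  P5: Tenure <- Income -> Ability <- ParentIncome -> Industry
  P6: Tenure <- Income -> Ability -> Region <- Education -> Experience -> Industry
The empty set is not sufficient: P2 (Tenure <- Income <- Education -> Experience -> Industry) has no collider blocking it and no conditioned non-collider, so it is open.
Try {Income}:
  P1: blocked at chain node Income ∈ conditioning set.
  P2: blocked at chain node Income ∈ conditioning set.
  P3: blocked at fork node Income ∈ conditioning set.
  P4: blocked at fork node Income ∈ conditioning set.
  P5: blocked at fork node Income ∈ conditioning set.
  P6: blocked at fork node Income ∈ conditioning set.
{Income} contains no descendant of Tenure and blocks every backdoor path.
No other singleton works — e.g. {Education} leaves P4 open — so {Income} is the unique smallest valid adjustment set.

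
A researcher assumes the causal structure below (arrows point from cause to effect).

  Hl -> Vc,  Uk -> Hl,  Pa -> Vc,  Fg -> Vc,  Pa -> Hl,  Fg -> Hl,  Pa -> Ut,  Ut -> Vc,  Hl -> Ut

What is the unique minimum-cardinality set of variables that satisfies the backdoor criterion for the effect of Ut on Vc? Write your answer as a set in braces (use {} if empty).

Variables eligible for adjustment (non-descendants of Ut, excluding Ut and Vc): {Fg, Hl, Pa, Uk}.
Backdoor paths from Ut to Vc:
  P1: Ut <- Pa -> Hl <- Fg -> Vc
  P2: Ut <- Pa -> Hl -> Vc
  P3: Ut <- Pa -> Vc
  P4: Ut <- Hl <- Fg -> Vc
  P5: Ut <- Hl <- Pa -> Vc
  P6: Ut <- Hl -> Vc
The empty set is not sufficient: P2 (Ut <- Pa -> Hl -> Vc) has no collider blocking it and no conditioned non-collider, so it is open.
Try {Hl, Pa}:
  P1: blocked at fork node Pa ∈ conditioning set.
  P2: blocked at fork node Pa ∈ conditioning set.
  P3: blocked at fork node Pa ∈ conditioning set.
  P4: blocked at chain node Hl ∈ conditioning set.
  P5: blocked at chain node Hl ∈ conditioning set.
  P6: blocked at fork node Hl ∈ conditioning set.
{Hl, Pa} contains no descendant of Ut and blocks every backdoor path.
Every element of {Hl, Pa} is needed (dropping Hl leaves P4 open; dropping Pa leaves P1 open), so no proper subset is valid.
Among all size-2 subsets of the eligible variables, only {Hl, Pa} blocks every backdoor path, so it is the unique smallest valid adjustment set.

{Hl, Pa}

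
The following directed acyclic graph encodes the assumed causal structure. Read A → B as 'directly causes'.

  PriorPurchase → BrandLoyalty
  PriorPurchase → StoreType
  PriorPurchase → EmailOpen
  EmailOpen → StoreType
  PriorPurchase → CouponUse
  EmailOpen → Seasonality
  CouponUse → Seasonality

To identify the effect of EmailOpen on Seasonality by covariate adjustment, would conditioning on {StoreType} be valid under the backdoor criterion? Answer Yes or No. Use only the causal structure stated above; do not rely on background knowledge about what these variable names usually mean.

No

Backdoor paths from EmailOpen to Seasonality (paths whose first edge points into EmailOpen):
  P1: EmailOpen <- PriorPurchase -> CouponUse -> Seasonality
Condition 1 (no descendant of EmailOpen in the set): FAILS — StoreType is a descendant of EmailOpen.
Condition 2 (every backdoor path blocked by {StoreType}):
  P1: open — no interior node is in the conditioning set.
{StoreType} does not satisfy the backdoor criterion.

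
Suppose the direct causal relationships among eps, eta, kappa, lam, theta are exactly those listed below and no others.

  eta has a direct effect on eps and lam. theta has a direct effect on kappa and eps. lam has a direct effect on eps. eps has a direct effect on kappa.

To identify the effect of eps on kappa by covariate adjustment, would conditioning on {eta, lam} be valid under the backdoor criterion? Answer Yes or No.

Backdoor paths from eps to kappa (paths whose first edge points into eps):
  P1: eps <- theta -> kappa
Condition 1 (no descendant of eps in the set): holds — descendants of eps are {kappa}; none are in {eta, lam}.
Condition 2 (every backdoor path blocked by {eta, lam}):
  P1: open — no interior node is in the conditioning set.
{eta, lam} does not satisfy the backdoor criterion.

No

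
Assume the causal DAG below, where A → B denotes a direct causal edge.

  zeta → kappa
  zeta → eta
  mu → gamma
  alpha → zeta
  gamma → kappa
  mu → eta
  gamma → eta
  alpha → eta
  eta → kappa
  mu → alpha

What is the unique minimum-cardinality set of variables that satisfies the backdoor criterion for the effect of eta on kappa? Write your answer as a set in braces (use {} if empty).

Variables eligible for adjustment (non-descendants of eta, excluding eta and kappa): {alpha, gamma, mu, zeta}.
Backdoor paths from eta to kappa:
  P1: eta <- mu -> alpha -> zeta -> kappa
  P2: eta <- mu -> gamma -> kappa
  P3: eta <- alpha <- mu -> gamma -> kappa
  P4: eta <- alpha -> zeta -> kappa
  P5: eta <- zeta <- alpha <- mu -> gamma -> kappa
  P6: eta <- zeta -> kappa
  P7: eta <- gamma <- mu -> alpha -> zeta -> kappa
  P8: eta <- gamma -> kappa
The empty set is not sufficient: P1 (eta <- mu -> alpha -> zeta -> kappa) has no collider blocking it and no conditioned non-collider, so it is open.
Try {gamma, zeta}:
  P1: blocked at chain node zeta ∈ conditioning set.
  P2: blocked at chain node gamma ∈ conditioning set.
  P3: blocked at chain node gamma ∈ conditioning set.
  P4: blocked at chain node zeta ∈ conditioning set.
  P5: blocked at chain node zeta ∈ conditioning set.
  P6: blocked at fork node zeta ∈ conditioning set.
  P7: blocked at chain node gamma ∈ conditioning set.
  P8: blocked at fork node gamma ∈ conditioning set.
{gamma, zeta} contains no descendant of eta and blocks every backdoor path.
Every element of {gamma, zeta} is needed (dropping gamma leaves P2 open; dropping zeta leaves P1 open), so no proper subset is valid.
Among all size-2 subsets of the eligible variables, only {gamma, zeta} blocks every backdoor path, so it is the unique smallest valid adjustment set.

{gamma, zeta}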